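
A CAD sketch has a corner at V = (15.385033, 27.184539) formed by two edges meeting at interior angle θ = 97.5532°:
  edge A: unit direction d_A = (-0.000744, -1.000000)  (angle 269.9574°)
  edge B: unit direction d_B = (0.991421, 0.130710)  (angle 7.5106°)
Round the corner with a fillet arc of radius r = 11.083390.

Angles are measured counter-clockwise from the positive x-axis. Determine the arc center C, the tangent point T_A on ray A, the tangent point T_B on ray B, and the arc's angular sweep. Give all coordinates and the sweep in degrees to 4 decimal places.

center=(26.4612,17.4655) T_A=(15.3778,17.4738) T_B=(25.0125,28.4538) sweep=82.4468

bisector direction at 318.7340° = (0.751656,-0.659556)
center distance |VC| = r/sin(θ/2) = 11.083390/sin(48.7766°) = 14.735693
C = V + |VC|·bis = (26.4612,17.4655)
T_A = V + ((C−V)·d_A)·d_A = V + 9.7108·d_A = (15.3778,17.4738)
T_B = V + ((C−V)·d_B)·d_B = V + 9.7108·d_B = (25.0125,28.4538)
sweep = 180° − θ = 82.4468°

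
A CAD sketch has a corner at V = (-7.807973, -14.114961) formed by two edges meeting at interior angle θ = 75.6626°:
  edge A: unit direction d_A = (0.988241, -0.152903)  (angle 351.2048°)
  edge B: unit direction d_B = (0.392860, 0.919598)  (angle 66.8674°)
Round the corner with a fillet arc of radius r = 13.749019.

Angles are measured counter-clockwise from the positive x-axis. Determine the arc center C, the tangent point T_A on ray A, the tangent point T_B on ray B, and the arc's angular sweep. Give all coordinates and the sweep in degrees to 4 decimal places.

bisector direction at 29.0361° = (0.874314,0.485361)
center distance |VC| = r/sin(θ/2) = 13.749019/sin(37.8313°) = 22.416686
C = V + |VC|·bis = (11.7913,-3.2348)
T_A = V + ((C−V)·d_A)·d_A = V + 17.7051·d_A = (9.6890,-16.8221)
T_B = V + ((C−V)·d_B)·d_B = V + 17.7051·d_B = (-0.8523,2.1667)
sweep = 180° − θ = 104.3374°

center=(11.7913,-3.2348) T_A=(9.6890,-16.8221) T_B=(-0.8523,2.1667) sweep=104.3374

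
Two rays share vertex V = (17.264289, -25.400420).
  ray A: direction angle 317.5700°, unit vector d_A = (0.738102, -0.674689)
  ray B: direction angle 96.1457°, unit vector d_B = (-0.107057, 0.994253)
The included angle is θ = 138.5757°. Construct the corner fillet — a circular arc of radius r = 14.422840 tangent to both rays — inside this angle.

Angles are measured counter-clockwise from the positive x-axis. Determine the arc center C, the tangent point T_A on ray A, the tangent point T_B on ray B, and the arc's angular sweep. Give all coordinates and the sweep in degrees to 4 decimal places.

center=(31.0204,-18.4343) T_A=(21.2895,-29.0798) T_B=(16.6805,-19.9783) sweep=41.4243

bisector direction at 26.8578° = (0.892130,0.451779)
center distance |VC| = r/sin(θ/2) = 14.422840/sin(69.2879°) = 15.419411
C = V + |VC|·bis = (31.0204,-18.4343)
T_A = V + ((C−V)·d_A)·d_A = V + 5.4534·d_A = (21.2895,-29.0798)
T_B = V + ((C−V)·d_B)·d_B = V + 5.4534·d_B = (16.6805,-19.9783)
sweep = 180° − θ = 41.4243°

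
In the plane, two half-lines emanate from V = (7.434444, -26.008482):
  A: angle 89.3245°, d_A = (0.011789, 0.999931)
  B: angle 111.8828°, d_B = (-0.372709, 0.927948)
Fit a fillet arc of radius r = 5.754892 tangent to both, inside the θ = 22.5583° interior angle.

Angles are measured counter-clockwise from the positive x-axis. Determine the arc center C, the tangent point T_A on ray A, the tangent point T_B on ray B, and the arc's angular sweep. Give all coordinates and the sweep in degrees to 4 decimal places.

center=(2.0201,2.9124) T_A=(7.7746,2.8446) T_B=(-3.3201,0.7675) sweep=157.4417

bisector direction at 100.6036° = (-0.184014,0.982924)
center distance |VC| = r/sin(θ/2) = 5.754892/sin(11.2791°) = 29.423350
C = V + |VC|·bis = (2.0201,2.9124)
T_A = V + ((C−V)·d_A)·d_A = V + 28.8551·d_A = (7.7746,2.8446)
T_B = V + ((C−V)·d_B)·d_B = V + 28.8551·d_B = (-3.3201,0.7675)
sweep = 180° − θ = 157.4417°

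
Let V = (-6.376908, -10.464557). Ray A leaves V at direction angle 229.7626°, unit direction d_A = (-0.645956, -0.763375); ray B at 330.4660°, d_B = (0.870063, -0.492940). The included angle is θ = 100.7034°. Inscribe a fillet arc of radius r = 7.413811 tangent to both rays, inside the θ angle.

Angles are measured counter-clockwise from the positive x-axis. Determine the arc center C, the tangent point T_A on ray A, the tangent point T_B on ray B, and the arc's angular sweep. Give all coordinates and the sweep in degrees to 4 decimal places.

bisector direction at 280.1143° = (0.175612,-0.984459)
center distance |VC| = r/sin(θ/2) = 7.413811/sin(50.3517°) = 9.628631
C = V + |VC|·bis = (-4.6860,-19.9436)
T_A = V + ((C−V)·d_A)·d_A = V + 6.1438·d_A = (-10.3455,-15.1546)
T_B = V + ((C−V)·d_B)·d_B = V + 6.1438·d_B = (-1.0314,-13.4931)
sweep = 180° − θ = 79.2966°

center=(-4.6860,-19.9436) T_A=(-10.3455,-15.1546) T_B=(-1.0314,-13.4931) sweep=79.2966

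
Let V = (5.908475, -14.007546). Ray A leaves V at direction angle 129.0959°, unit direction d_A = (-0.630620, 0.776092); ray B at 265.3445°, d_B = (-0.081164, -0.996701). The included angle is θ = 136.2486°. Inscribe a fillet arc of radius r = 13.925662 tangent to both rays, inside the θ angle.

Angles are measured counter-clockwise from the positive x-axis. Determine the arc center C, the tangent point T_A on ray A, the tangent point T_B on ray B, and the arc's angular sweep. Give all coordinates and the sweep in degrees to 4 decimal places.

bisector direction at 197.2202° = (-0.955174,-0.296045)
center distance |VC| = r/sin(θ/2) = 13.925662/sin(68.1243°) = 15.006192
C = V + |VC|·bis = (-8.4251,-18.4501)
T_A = V + ((C−V)·d_A)·d_A = V + 5.5912·d_A = (2.3825,-9.6682)
T_B = V + ((C−V)·d_B)·d_B = V + 5.5912·d_B = (5.4547,-19.5803)
sweep = 180° − θ = 43.7514°

center=(-8.4251,-18.4501) T_A=(2.3825,-9.6682) T_B=(5.4547,-19.5803) sweep=43.7514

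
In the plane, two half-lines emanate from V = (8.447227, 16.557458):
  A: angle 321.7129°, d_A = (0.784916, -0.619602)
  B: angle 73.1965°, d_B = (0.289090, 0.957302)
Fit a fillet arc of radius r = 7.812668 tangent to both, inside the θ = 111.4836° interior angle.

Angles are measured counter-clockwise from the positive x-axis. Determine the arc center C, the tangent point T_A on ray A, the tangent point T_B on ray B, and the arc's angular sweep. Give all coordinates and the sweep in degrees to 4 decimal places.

center=(17.4646,19.3928) T_A=(12.6238,13.2605) T_B=(9.9855,21.6514) sweep=68.5164

bisector direction at 17.4547° = (0.953954,0.299952)
center distance |VC| = r/sin(θ/2) = 7.812668/sin(55.7418°) = 9.452609
C = V + |VC|·bis = (17.4646,19.3928)
T_A = V + ((C−V)·d_A)·d_A = V + 5.3211·d_A = (12.6238,13.2605)
T_B = V + ((C−V)·d_B)·d_B = V + 5.3211·d_B = (9.9855,21.6514)
sweep = 180° − θ = 68.5164°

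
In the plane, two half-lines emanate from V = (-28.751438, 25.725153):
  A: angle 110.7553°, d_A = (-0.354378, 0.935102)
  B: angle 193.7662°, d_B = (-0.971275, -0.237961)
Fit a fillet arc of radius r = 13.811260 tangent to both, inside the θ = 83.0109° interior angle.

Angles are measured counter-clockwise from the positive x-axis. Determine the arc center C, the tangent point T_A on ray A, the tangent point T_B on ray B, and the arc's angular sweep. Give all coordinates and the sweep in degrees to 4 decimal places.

bisector direction at 152.2608° = (-0.885075,0.465448)
center distance |VC| = r/sin(θ/2) = 13.811260/sin(41.5055°) = 20.841167
C = V + |VC|·bis = (-47.1974,35.4256)
T_A = V + ((C−V)·d_A)·d_A = V + 15.6078·d_A = (-34.2825,40.3200)
T_B = V + ((C−V)·d_B)·d_B = V + 15.6078·d_B = (-43.9109,22.0111)
sweep = 180° − θ = 96.9891°

center=(-47.1974,35.4256) T_A=(-34.2825,40.3200) T_B=(-43.9109,22.0111) sweep=96.9891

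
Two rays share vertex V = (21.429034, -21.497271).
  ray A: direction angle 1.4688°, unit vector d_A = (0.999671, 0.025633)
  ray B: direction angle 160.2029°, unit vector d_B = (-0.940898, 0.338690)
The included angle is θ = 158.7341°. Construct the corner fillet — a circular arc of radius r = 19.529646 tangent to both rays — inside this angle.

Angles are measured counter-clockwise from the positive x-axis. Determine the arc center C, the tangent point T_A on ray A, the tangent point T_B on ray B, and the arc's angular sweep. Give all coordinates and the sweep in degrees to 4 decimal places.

center=(24.5937,-1.8801) T_A=(25.0943,-21.4033) T_B=(17.9792,-20.2555) sweep=21.2659

bisector direction at 80.8358° = (0.159264,0.987236)
center distance |VC| = r/sin(θ/2) = 19.529646/sin(79.3671°) = 19.870840
C = V + |VC|·bis = (24.5937,-1.8801)
T_A = V + ((C−V)·d_A)·d_A = V + 3.6665·d_A = (25.0943,-21.4033)
T_B = V + ((C−V)·d_B)·d_B = V + 3.6665·d_B = (17.9792,-20.2555)
sweep = 180° − θ = 21.2659°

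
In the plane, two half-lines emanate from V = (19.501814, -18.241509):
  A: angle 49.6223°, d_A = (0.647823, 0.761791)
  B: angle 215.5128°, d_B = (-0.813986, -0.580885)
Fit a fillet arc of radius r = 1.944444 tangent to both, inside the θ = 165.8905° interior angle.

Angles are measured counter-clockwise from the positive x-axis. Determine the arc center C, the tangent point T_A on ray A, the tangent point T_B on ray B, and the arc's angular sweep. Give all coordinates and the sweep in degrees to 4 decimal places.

bisector direction at 132.5676° = (-0.676459,0.736480)
center distance |VC| = r/sin(θ/2) = 1.944444/sin(82.9453°) = 1.959277
C = V + |VC|·bis = (18.1764,-16.7985)
T_A = V + ((C−V)·d_A)·d_A = V + 0.2406·d_A = (19.6577,-18.0582)
T_B = V + ((C−V)·d_B)·d_B = V + 0.2406·d_B = (19.3059,-18.3813)
sweep = 180° − θ = 14.1095°

center=(18.1764,-16.7985) T_A=(19.6577,-18.0582) T_B=(19.3059,-18.3813) sweep=14.1095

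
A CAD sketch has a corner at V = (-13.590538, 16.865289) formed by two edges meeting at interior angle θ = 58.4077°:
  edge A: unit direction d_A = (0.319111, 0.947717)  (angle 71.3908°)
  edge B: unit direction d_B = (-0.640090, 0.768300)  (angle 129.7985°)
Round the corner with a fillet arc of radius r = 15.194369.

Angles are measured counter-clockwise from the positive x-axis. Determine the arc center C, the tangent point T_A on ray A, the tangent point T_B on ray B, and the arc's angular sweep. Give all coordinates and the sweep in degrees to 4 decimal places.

center=(-19.3161,47.4756) T_A=(-4.9162,42.6269) T_B=(-30.9900,37.7499) sweep=121.5923

bisector direction at 100.5946° = (-0.183860,0.982953)
center distance |VC| = r/sin(θ/2) = 15.194369/sin(29.2038°) = 31.141215
C = V + |VC|·bis = (-19.3161,47.4756)
T_A = V + ((C−V)·d_A)·d_A = V + 27.1828·d_A = (-4.9162,42.6269)
T_B = V + ((C−V)·d_B)·d_B = V + 27.1828·d_B = (-30.9900,37.7499)
sweep = 180° − θ = 121.5923°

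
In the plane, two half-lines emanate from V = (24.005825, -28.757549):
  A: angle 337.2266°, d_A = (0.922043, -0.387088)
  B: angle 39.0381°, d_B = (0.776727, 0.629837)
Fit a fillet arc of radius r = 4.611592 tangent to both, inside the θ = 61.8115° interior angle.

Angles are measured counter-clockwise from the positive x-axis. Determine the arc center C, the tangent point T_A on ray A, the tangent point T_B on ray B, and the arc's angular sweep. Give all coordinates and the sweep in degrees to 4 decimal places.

center=(32.8940,-27.4875) T_A=(31.1089,-31.7395) T_B=(29.9895,-23.9055) sweep=118.1885

bisector direction at 8.1324° = (0.989944,0.141460)
center distance |VC| = r/sin(θ/2) = 4.611592/sin(30.9058°) = 8.978478
C = V + |VC|·bis = (32.8940,-27.4875)
T_A = V + ((C−V)·d_A)·d_A = V + 7.7037·d_A = (31.1089,-31.7395)
T_B = V + ((C−V)·d_B)·d_B = V + 7.7037·d_B = (29.9895,-23.9055)
sweep = 180° − θ = 118.1885°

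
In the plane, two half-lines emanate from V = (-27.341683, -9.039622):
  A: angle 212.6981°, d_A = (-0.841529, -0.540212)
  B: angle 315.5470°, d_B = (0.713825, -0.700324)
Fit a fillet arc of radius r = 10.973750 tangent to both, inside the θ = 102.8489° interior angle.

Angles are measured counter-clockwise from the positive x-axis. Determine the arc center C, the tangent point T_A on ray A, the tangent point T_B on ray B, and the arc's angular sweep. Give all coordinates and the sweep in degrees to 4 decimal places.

bisector direction at 264.1225° = (-0.102401,-0.994743)
center distance |VC| = r/sin(θ/2) = 10.973750/sin(51.4245°) = 14.036758
C = V + |VC|·bis = (-28.7791,-23.0026)
T_A = V + ((C−V)·d_A)·d_A = V + 8.7526·d_A = (-34.7072,-13.7679)
T_B = V + ((C−V)·d_B)·d_B = V + 8.7526·d_B = (-21.0939,-15.1693)
sweep = 180° − θ = 77.1511°

center=(-28.7791,-23.0026) T_A=(-34.7072,-13.7679) T_B=(-21.0939,-15.1693) sweep=77.1511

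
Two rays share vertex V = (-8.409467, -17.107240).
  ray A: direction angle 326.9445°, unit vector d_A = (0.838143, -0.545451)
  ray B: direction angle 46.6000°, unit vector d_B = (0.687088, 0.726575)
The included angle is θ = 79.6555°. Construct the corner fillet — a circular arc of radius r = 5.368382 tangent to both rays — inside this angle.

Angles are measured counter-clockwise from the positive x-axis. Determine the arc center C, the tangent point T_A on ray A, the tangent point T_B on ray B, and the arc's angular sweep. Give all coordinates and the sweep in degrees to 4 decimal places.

center=(-0.0862,-16.1188) T_A=(-3.0144,-20.6183) T_B=(-3.9867,-12.4303) sweep=100.3445

bisector direction at 6.7723° = (0.993023,0.117923)
center distance |VC| = r/sin(θ/2) = 5.368382/sin(39.8278°) = 8.381788
C = V + |VC|·bis = (-0.0862,-16.1188)
T_A = V + ((C−V)·d_A)·d_A = V + 6.4370·d_A = (-3.0144,-20.6183)
T_B = V + ((C−V)·d_B)·d_B = V + 6.4370·d_B = (-3.9867,-12.4303)
sweep = 180° − θ = 100.3445°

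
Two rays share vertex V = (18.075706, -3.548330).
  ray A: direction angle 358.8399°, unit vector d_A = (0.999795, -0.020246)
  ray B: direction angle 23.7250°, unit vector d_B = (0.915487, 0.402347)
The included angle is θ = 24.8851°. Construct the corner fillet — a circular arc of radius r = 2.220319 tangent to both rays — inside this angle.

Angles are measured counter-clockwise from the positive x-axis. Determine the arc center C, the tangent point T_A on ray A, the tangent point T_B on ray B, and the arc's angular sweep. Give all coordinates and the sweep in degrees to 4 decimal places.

bisector direction at 11.2825° = (0.980675,0.195646)
center distance |VC| = r/sin(θ/2) = 2.220319/sin(12.4426°) = 10.304989
C = V + |VC|·bis = (28.1815,-1.5322)
T_A = V + ((C−V)·d_A)·d_A = V + 10.0630·d_A = (28.1366,-3.7521)
T_B = V + ((C−V)·d_B)·d_B = V + 10.0630·d_B = (27.2882,0.5005)
sweep = 180° − θ = 155.1149°

center=(28.1815,-1.5322) T_A=(28.1366,-3.7521) T_B=(27.2882,0.5005) sweep=155.1149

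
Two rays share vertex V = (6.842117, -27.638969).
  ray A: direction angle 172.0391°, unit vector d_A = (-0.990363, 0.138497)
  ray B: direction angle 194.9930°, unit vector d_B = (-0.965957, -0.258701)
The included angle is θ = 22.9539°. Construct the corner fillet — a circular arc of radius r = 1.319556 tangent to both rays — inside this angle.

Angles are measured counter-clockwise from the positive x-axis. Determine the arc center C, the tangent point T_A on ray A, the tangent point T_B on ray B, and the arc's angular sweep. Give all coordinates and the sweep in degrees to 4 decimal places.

bisector direction at 183.5160° = (-0.998118,-0.061328)
center distance |VC| = r/sin(θ/2) = 1.319556/sin(11.4770°) = 6.631811
C = V + |VC|·bis = (0.2228,-28.0457)
T_A = V + ((C−V)·d_A)·d_A = V + 6.4992·d_A = (0.4055,-26.7388)
T_B = V + ((C−V)·d_B)·d_B = V + 6.4992·d_B = (0.5642,-29.3203)
sweep = 180° − θ = 157.0461°

center=(0.2228,-28.0457) T_A=(0.4055,-26.7388) T_B=(0.5642,-29.3203) sweep=157.0461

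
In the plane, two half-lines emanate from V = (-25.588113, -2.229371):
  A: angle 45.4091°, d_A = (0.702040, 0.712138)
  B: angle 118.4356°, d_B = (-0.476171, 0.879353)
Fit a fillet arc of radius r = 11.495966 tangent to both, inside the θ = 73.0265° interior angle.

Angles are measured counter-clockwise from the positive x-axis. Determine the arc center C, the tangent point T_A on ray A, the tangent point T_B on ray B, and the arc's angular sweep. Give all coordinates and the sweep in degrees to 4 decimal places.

center=(-22.8733,16.8996) T_A=(-14.6866,8.8290) T_B=(-32.9823,11.4256) sweep=106.9735

bisector direction at 81.9223° = (0.140515,0.990079)
center distance |VC| = r/sin(θ/2) = 11.495966/sin(36.5132°) = 19.320670
C = V + |VC|·bis = (-22.8733,16.8996)
T_A = V + ((C−V)·d_A)·d_A = V + 15.5284·d_A = (-14.6866,8.8290)
T_B = V + ((C−V)·d_B)·d_B = V + 15.5284·d_B = (-32.9823,11.4256)
sweep = 180° − θ = 106.9735°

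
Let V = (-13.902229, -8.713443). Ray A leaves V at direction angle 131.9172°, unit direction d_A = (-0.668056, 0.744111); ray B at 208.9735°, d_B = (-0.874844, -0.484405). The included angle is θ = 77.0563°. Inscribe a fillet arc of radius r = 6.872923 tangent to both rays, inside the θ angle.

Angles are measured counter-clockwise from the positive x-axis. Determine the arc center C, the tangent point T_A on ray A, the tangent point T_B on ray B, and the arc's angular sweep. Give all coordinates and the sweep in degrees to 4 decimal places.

center=(-24.7829,-6.8820) T_A=(-19.6687,-2.2905) T_B=(-21.4537,-12.8947) sweep=102.9437

bisector direction at 170.4454° = (-0.986128,0.165988)
center distance |VC| = r/sin(θ/2) = 6.872923/sin(38.5281°) = 11.033767
C = V + |VC|·bis = (-24.7829,-6.8820)
T_A = V + ((C−V)·d_A)·d_A = V + 8.6317·d_A = (-19.6687,-2.2905)
T_B = V + ((C−V)·d_B)·d_B = V + 8.6317·d_B = (-21.4537,-12.8947)
sweep = 180° − θ = 102.9437°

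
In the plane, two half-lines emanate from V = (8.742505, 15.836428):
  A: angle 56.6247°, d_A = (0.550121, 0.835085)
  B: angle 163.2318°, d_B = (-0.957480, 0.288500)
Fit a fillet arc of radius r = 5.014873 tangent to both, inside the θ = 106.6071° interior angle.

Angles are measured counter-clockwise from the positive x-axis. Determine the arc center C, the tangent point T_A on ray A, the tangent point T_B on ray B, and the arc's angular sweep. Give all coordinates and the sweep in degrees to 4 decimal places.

bisector direction at 109.9283° = (-0.340843,0.940120)
center distance |VC| = r/sin(θ/2) = 5.014873/sin(53.3036°) = 6.254420
C = V + |VC|·bis = (6.6107,21.7163)
T_A = V + ((C−V)·d_A)·d_A = V + 3.7375·d_A = (10.7986,18.9575)
T_B = V + ((C−V)·d_B)·d_B = V + 3.7375·d_B = (5.1639,16.9147)
sweep = 180° − θ = 73.3929°

center=(6.6107,21.7163) T_A=(10.7986,18.9575) T_B=(5.1639,16.9147) sweep=73.3929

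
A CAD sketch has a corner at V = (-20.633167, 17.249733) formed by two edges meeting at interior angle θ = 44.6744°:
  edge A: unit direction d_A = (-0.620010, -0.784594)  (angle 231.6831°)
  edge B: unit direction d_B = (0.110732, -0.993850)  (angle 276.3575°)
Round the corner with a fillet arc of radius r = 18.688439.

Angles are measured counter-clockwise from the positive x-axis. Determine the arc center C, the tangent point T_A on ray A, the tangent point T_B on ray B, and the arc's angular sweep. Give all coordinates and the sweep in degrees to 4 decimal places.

center=(-34.1703,-30.0230) T_A=(-48.8331,-18.4359) T_B=(-15.5968,-27.9535) sweep=135.3256

bisector direction at 254.0203° = (-0.275297,-0.961359)
center distance |VC| = r/sin(θ/2) = 18.688439/sin(22.3372°) = 49.172755
C = V + |VC|·bis = (-34.1703,-30.0230)
T_A = V + ((C−V)·d_A)·d_A = V + 45.4830·d_A = (-48.8331,-18.4359)
T_B = V + ((C−V)·d_B)·d_B = V + 45.4830·d_B = (-15.5968,-27.9535)
sweep = 180° − θ = 135.3256°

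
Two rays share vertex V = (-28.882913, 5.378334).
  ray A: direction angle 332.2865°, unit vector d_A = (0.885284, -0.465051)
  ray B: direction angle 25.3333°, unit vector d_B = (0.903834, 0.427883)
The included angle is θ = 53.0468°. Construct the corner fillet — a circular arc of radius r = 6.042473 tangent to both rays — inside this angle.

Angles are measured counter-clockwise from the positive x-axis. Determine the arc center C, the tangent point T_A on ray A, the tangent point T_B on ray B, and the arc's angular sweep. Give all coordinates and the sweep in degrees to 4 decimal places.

center=(-15.3548,5.0973) T_A=(-18.1648,-0.2520) T_B=(-17.9402,10.5587) sweep=126.9532

bisector direction at 358.8099° = (0.999784,-0.020770)
center distance |VC| = r/sin(θ/2) = 6.042473/sin(26.5234°) = 13.531057
C = V + |VC|·bis = (-15.3548,5.0973)
T_A = V + ((C−V)·d_A)·d_A = V + 12.1069·d_A = (-18.1648,-0.2520)
T_B = V + ((C−V)·d_B)·d_B = V + 12.1069·d_B = (-17.9402,10.5587)
sweep = 180° − θ = 126.9532°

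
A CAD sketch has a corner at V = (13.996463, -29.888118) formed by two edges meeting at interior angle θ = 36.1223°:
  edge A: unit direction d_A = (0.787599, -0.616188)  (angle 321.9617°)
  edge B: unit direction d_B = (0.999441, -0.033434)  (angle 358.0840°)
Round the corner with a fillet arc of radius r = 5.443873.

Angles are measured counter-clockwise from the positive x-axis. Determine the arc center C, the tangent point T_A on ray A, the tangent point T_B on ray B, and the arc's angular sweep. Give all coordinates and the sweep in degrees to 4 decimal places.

bisector direction at 340.0229° = (0.939829,-0.341645)
center distance |VC| = r/sin(θ/2) = 5.443873/sin(18.0612°) = 17.559077
C = V + |VC|·bis = (30.4990,-35.8871)
T_A = V + ((C−V)·d_A)·d_A = V + 16.6939·d_A = (27.1445,-40.1747)
T_B = V + ((C−V)·d_B)·d_B = V + 16.6939·d_B = (30.6810,-30.4463)
sweep = 180° − θ = 143.8777°

center=(30.4990,-35.8871) T_A=(27.1445,-40.1747) T_B=(30.6810,-30.4463) sweep=143.8777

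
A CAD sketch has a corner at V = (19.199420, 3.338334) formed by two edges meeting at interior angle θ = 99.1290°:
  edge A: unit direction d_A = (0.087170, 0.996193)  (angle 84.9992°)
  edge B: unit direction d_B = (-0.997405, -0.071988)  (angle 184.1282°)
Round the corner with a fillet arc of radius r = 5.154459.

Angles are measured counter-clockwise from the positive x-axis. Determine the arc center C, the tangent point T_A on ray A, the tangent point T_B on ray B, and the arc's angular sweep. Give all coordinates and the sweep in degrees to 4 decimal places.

center=(14.4475,8.1632) T_A=(19.5823,7.7139) T_B=(14.8185,3.0221) sweep=80.8710

bisector direction at 134.5637° = (-0.701702,0.712471)
center distance |VC| = r/sin(θ/2) = 5.154459/sin(49.5645°) = 6.772055
C = V + |VC|·bis = (14.4475,8.1632)
T_A = V + ((C−V)·d_A)·d_A = V + 4.3923·d_A = (19.5823,7.7139)
T_B = V + ((C−V)·d_B)·d_B = V + 4.3923·d_B = (14.8185,3.0221)
sweep = 180° − θ = 80.8710°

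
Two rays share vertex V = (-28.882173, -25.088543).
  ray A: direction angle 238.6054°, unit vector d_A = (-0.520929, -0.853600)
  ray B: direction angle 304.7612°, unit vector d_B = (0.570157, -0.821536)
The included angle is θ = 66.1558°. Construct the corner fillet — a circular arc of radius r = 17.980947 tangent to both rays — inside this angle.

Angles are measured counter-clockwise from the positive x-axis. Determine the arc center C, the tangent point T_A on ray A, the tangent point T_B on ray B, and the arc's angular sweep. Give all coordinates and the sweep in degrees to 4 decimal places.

bisector direction at 271.6833° = (0.029375,-0.999568)
center distance |VC| = r/sin(θ/2) = 17.980947/sin(33.0779°) = 32.945485
C = V + |VC|·bis = (-27.9144,-58.0198)
T_A = V + ((C−V)·d_A)·d_A = V + 27.6060·d_A = (-43.2629,-48.6530)
T_B = V + ((C−V)·d_B)·d_B = V + 27.6060·d_B = (-13.1424,-47.7678)
sweep = 180° − θ = 113.8442°

center=(-27.9144,-58.0198) T_A=(-43.2629,-48.6530) T_B=(-13.1424,-47.7678) sweep=113.8442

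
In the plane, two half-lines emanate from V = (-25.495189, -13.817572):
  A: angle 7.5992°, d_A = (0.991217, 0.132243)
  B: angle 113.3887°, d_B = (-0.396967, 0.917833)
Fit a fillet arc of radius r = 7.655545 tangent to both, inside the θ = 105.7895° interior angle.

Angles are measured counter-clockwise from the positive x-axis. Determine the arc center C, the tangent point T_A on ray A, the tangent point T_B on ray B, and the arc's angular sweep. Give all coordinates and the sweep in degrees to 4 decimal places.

bisector direction at 60.4939° = (0.492515,0.870304)
center distance |VC| = r/sin(θ/2) = 7.655545/sin(52.8948°) = 9.599085
C = V + |VC|·bis = (-20.7675,-5.4635)
T_A = V + ((C−V)·d_A)·d_A = V + 5.7909·d_A = (-19.7551,-13.0518)
T_B = V + ((C−V)·d_B)·d_B = V + 5.7909·d_B = (-27.7940,-8.5025)
sweep = 180° − θ = 74.2105°

center=(-20.7675,-5.4635) T_A=(-19.7551,-13.0518) T_B=(-27.7940,-8.5025) sweep=74.2105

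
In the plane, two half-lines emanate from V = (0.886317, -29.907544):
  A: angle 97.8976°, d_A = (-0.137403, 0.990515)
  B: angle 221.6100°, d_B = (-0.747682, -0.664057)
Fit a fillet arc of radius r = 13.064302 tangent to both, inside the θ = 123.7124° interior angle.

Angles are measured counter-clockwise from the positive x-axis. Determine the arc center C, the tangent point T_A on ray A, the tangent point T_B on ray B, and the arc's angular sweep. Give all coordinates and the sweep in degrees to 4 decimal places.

bisector direction at 159.7538° = (-0.938214,0.346055)
center distance |VC| = r/sin(θ/2) = 13.064302/sin(61.8562°) = 14.816055
C = V + |VC|·bis = (-13.0143,-24.7804)
T_A = V + ((C−V)·d_A)·d_A = V + 6.9885·d_A = (-0.0739,-22.9853)
T_B = V + ((C−V)·d_B)·d_B = V + 6.9885·d_B = (-4.3389,-34.5483)
sweep = 180° − θ = 56.2876°

center=(-13.0143,-24.7804) T_A=(-0.0739,-22.9853) T_B=(-4.3389,-34.5483) sweep=56.2876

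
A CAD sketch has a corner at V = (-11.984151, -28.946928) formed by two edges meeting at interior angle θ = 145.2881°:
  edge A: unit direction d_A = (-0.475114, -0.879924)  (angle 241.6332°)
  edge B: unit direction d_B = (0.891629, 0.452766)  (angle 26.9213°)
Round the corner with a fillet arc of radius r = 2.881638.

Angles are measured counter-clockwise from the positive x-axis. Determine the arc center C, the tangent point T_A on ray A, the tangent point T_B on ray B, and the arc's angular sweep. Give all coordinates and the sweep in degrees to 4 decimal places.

center=(-9.8764,-31.1085) T_A=(-12.4120,-29.7394) T_B=(-11.1811,-28.5392) sweep=34.7119

bisector direction at 314.2772° = (0.698131,-0.715970)
center distance |VC| = r/sin(θ/2) = 2.881638/sin(72.6440°) = 3.019098
C = V + |VC|·bis = (-9.8764,-31.1085)
T_A = V + ((C−V)·d_A)·d_A = V + 0.9006·d_A = (-12.4120,-29.7394)
T_B = V + ((C−V)·d_B)·d_B = V + 0.9006·d_B = (-11.1811,-28.5392)
sweep = 180° − θ = 34.7119°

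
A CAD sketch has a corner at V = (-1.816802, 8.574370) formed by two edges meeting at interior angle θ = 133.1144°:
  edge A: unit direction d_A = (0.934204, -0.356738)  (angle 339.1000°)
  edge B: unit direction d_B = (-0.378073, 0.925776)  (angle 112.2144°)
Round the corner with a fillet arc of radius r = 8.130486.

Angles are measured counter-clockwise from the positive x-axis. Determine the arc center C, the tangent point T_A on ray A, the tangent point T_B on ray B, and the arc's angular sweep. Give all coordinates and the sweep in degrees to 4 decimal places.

bisector direction at 45.6572° = (0.698950,0.715171)
center distance |VC| = r/sin(θ/2) = 8.130486/sin(66.5572°) = 8.861974
C = V + |VC|·bis = (4.3773,14.9122)
T_A = V + ((C−V)·d_A)·d_A = V + 3.5256·d_A = (1.4768,7.3167)
T_B = V + ((C−V)·d_B)·d_B = V + 3.5256·d_B = (-3.1497,11.8383)
sweep = 180° − θ = 46.8856°

center=(4.3773,14.9122) T_A=(1.4768,7.3167) T_B=(-3.1497,11.8383) sweep=46.8856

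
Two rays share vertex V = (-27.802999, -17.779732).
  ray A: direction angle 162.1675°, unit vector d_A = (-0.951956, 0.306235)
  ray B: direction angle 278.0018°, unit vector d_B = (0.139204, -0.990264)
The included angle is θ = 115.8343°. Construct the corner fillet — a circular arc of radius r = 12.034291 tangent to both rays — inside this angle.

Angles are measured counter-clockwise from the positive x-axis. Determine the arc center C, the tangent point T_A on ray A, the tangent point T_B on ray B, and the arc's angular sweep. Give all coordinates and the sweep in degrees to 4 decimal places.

center=(-38.6700,-26.9256) T_A=(-34.9846,-15.4695) T_B=(-26.7528,-25.2504) sweep=64.1657

bisector direction at 220.0847° = (-0.765094,-0.643919)
center distance |VC| = r/sin(θ/2) = 12.034291/sin(57.9171°) = 14.203425
C = V + |VC|·bis = (-38.6700,-26.9256)
T_A = V + ((C−V)·d_A)·d_A = V + 7.5441·d_A = (-34.9846,-15.4695)
T_B = V + ((C−V)·d_B)·d_B = V + 7.5441·d_B = (-26.7528,-25.2504)
sweep = 180° − θ = 64.1657°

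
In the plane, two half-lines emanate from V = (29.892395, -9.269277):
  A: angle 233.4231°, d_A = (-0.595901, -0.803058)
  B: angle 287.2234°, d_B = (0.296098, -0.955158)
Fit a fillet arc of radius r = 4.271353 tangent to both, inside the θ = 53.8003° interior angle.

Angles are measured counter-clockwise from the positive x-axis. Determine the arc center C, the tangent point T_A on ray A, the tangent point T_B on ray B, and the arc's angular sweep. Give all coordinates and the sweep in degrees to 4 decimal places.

center=(28.3055,-18.5757) T_A=(24.8754,-16.0304) T_B=(32.3853,-17.3110) sweep=126.1997

bisector direction at 260.3233° = (-0.168089,-0.985772)
center distance |VC| = r/sin(θ/2) = 4.271353/sin(26.9002°) = 9.440768
C = V + |VC|·bis = (28.3055,-18.5757)
T_A = V + ((C−V)·d_A)·d_A = V + 8.4192·d_A = (24.8754,-16.0304)
T_B = V + ((C−V)·d_B)·d_B = V + 8.4192·d_B = (32.3853,-17.3110)
sweep = 180° − θ = 126.1997°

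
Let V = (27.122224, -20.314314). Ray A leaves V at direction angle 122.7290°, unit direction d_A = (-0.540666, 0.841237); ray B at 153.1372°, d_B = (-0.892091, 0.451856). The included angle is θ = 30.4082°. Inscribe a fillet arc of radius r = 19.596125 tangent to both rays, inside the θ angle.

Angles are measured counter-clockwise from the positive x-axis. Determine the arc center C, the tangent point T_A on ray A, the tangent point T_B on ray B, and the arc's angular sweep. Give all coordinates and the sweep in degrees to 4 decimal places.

bisector direction at 137.9331° = (-0.742363,0.669998)
center distance |VC| = r/sin(θ/2) = 19.596125/sin(15.2041°) = 74.720724
C = V + |VC|·bis = (-28.3477,29.7484)
T_A = V + ((C−V)·d_A)·d_A = V + 72.1053·d_A = (-11.8627,40.3434)
T_B = V + ((C−V)·d_B)·d_B = V + 72.1053·d_B = (-37.2023,12.2669)
sweep = 180° − θ = 149.5918°

center=(-28.3477,29.7484) T_A=(-11.8627,40.3434) T_B=(-37.2023,12.2669) sweep=149.5918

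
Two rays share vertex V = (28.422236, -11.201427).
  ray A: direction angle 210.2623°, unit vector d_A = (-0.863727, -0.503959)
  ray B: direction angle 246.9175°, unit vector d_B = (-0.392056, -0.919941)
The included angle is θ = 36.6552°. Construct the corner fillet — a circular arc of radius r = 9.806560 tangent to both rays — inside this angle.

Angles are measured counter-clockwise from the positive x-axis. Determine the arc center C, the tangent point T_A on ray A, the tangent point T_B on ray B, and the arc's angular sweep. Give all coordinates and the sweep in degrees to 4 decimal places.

bisector direction at 228.5899° = (-0.661444,-0.749994)
center distance |VC| = r/sin(θ/2) = 9.806560/sin(18.3276°) = 31.186412
C = V + |VC|·bis = (7.7942,-34.5911)
T_A = V + ((C−V)·d_A)·d_A = V + 29.6045·d_A = (2.8521,-26.1209)
T_B = V + ((C−V)·d_B)·d_B = V + 29.6045·d_B = (16.8156,-38.4358)
sweep = 180° − θ = 143.3448°

center=(7.7942,-34.5911) T_A=(2.8521,-26.1209) T_B=(16.8156,-38.4358) sweep=143.3448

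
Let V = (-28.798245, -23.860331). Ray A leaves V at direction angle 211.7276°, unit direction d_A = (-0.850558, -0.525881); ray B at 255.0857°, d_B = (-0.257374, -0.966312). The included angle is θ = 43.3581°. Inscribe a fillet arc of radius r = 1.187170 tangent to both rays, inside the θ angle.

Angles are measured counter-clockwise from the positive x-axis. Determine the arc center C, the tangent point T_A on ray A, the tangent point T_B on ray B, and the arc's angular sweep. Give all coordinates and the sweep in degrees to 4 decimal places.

bisector direction at 233.4067° = (-0.596132,-0.802887)
center distance |VC| = r/sin(θ/2) = 1.187170/sin(21.6791°) = 3.213718
C = V + |VC|·bis = (-30.7140,-26.4406)
T_A = V + ((C−V)·d_A)·d_A = V + 2.9864·d_A = (-31.3384,-25.4308)
T_B = V + ((C−V)·d_B)·d_B = V + 2.9864·d_B = (-29.5669,-26.7461)
sweep = 180° − θ = 136.6419°

center=(-30.7140,-26.4406) T_A=(-31.3384,-25.4308) T_B=(-29.5669,-26.7461) sweep=136.6419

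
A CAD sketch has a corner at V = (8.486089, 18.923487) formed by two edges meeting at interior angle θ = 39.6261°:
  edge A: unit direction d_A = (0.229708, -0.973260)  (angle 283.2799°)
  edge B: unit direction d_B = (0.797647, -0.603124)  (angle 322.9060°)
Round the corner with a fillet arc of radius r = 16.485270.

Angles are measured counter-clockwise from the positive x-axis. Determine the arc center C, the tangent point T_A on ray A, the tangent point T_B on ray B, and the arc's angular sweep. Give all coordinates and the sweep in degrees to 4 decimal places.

bisector direction at 303.0929° = (0.545999,-0.837786)
center distance |VC| = r/sin(θ/2) = 16.485270/sin(19.8131°) = 48.635971
C = V + |VC|·bis = (35.0413,-21.8230)
T_A = V + ((C−V)·d_A)·d_A = V + 45.7569·d_A = (18.9968,-25.6098)
T_B = V + ((C−V)·d_B)·d_B = V + 45.7569·d_B = (44.9839,-8.6736)
sweep = 180° − θ = 140.3739°

center=(35.0413,-21.8230) T_A=(18.9968,-25.6098) T_B=(44.9839,-8.6736) sweep=140.3739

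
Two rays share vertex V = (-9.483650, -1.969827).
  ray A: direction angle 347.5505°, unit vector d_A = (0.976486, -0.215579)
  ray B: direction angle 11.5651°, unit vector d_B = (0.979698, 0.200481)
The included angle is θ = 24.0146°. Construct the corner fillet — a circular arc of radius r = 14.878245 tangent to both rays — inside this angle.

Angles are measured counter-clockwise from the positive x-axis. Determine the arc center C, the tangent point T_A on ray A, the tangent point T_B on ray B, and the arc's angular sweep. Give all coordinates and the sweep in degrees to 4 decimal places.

center=(62.0318,-2.5218) T_A=(58.8243,-17.0502) T_B=(59.0489,12.0544) sweep=155.9854

bisector direction at 359.5578° = (0.999970,-0.007718)
center distance |VC| = r/sin(θ/2) = 14.878245/sin(12.0073°) = 71.517538
C = V + |VC|·bis = (62.0318,-2.5218)
T_A = V + ((C−V)·d_A)·d_A = V + 69.9528·d_A = (58.8243,-17.0502)
T_B = V + ((C−V)·d_B)·d_B = V + 69.9528·d_B = (59.0489,12.0544)
sweep = 180° − θ = 155.9854°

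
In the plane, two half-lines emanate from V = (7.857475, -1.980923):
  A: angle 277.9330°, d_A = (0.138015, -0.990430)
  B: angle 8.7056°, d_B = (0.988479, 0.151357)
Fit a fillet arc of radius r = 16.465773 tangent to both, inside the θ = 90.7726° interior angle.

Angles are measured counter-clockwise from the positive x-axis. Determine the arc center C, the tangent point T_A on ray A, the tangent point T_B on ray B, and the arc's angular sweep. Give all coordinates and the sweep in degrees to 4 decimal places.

center=(26.4078,-15.7982) T_A=(10.0996,-18.0707) T_B=(23.9155,0.4779) sweep=89.2274

bisector direction at 323.3193° = (0.801977,-0.597355)
center distance |VC| = r/sin(θ/2) = 16.465773/sin(45.3863°) = 23.130694
C = V + |VC|·bis = (26.4078,-15.7982)
T_A = V + ((C−V)·d_A)·d_A = V + 16.2452·d_A = (10.0996,-18.0707)
T_B = V + ((C−V)·d_B)·d_B = V + 16.2452·d_B = (23.9155,0.4779)
sweep = 180° − θ = 89.2274°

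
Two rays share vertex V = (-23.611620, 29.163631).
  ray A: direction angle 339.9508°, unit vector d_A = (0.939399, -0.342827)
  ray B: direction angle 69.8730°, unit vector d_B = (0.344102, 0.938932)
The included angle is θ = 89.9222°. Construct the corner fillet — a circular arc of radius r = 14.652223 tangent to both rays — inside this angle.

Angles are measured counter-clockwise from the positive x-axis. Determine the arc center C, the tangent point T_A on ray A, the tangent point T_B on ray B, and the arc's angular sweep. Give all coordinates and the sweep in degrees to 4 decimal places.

bisector direction at 24.9119° = (0.906957,0.421224)
center distance |VC| = r/sin(θ/2) = 14.652223/sin(44.9611°) = 20.735455
C = V + |VC|·bis = (-4.8055,37.8979)
T_A = V + ((C−V)·d_A)·d_A = V + 14.6721·d_A = (-9.8286,24.1336)
T_B = V + ((C−V)·d_B)·d_B = V + 14.6721·d_B = (-18.5629,42.9398)
sweep = 180° − θ = 90.0778°

center=(-4.8055,37.8979) T_A=(-9.8286,24.1336) T_B=(-18.5629,42.9398) sweep=90.0778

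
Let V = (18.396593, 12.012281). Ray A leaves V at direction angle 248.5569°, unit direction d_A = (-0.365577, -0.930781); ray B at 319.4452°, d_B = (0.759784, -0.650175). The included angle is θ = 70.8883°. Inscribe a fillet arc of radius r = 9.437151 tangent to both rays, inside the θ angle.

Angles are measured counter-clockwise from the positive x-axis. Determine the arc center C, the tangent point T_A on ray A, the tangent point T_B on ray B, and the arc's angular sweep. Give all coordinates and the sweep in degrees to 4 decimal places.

center=(22.3338,-3.7778) T_A=(13.5499,-0.3277) T_B=(28.4696,3.3924) sweep=109.1117

bisector direction at 284.0011° = (0.241940,-0.970291)
center distance |VC| = r/sin(θ/2) = 9.437151/sin(35.4442°) = 16.273500
C = V + |VC|·bis = (22.3338,-3.7778)
T_A = V + ((C−V)·d_A)·d_A = V + 13.2577·d_A = (13.5499,-0.3277)
T_B = V + ((C−V)·d_B)·d_B = V + 13.2577·d_B = (28.4696,3.3924)
sweep = 180° − θ = 109.1117°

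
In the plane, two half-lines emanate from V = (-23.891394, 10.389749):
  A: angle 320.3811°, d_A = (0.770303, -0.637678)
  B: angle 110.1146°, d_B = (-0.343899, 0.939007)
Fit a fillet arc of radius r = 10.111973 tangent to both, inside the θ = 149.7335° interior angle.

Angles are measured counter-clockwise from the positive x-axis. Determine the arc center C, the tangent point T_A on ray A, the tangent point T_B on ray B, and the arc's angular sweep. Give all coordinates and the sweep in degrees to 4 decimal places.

bisector direction at 35.2478° = (0.816663,0.577115)
center distance |VC| = r/sin(θ/2) = 10.111973/sin(74.8667°) = 10.475241
C = V + |VC|·bis = (-15.3367,16.4352)
T_A = V + ((C−V)·d_A)·d_A = V + 2.7347·d_A = (-21.7848,8.6459)
T_B = V + ((C−V)·d_B)·d_B = V + 2.7347·d_B = (-24.8319,12.9577)
sweep = 180° − θ = 30.2665°

center=(-15.3367,16.4352) T_A=(-21.7848,8.6459) T_B=(-24.8319,12.9577) sweep=30.2665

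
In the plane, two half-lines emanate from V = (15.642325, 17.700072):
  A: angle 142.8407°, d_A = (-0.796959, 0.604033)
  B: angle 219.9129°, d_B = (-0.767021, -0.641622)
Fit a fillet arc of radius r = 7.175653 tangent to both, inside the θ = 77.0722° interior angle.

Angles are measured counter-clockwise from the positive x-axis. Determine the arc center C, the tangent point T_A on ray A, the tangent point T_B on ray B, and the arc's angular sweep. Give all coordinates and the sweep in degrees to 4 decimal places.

bisector direction at 181.3768° = (-0.999711,-0.024027)
center distance |VC| = r/sin(θ/2) = 7.175653/sin(38.5361°) = 11.517761
C = V + |VC|·bis = (4.1279,17.4233)
T_A = V + ((C−V)·d_A)·d_A = V + 9.0094·d_A = (8.4622,23.1420)
T_B = V + ((C−V)·d_B)·d_B = V + 9.0094·d_B = (8.7319,11.9195)
sweep = 180° − θ = 102.9278°

center=(4.1279,17.4233) T_A=(8.4622,23.1420) T_B=(8.7319,11.9195) sweep=102.9278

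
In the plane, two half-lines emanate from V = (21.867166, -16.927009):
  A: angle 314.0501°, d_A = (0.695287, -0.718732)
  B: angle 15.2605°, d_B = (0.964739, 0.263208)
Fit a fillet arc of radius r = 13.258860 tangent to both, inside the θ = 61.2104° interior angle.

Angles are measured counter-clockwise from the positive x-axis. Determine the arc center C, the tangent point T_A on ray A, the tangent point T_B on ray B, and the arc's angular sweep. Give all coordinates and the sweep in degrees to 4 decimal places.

bisector direction at 344.6553° = (0.964351,-0.264625)
center distance |VC| = r/sin(θ/2) = 13.258860/sin(30.6052°) = 26.042725
C = V + |VC|·bis = (46.9815,-23.8186)
T_A = V + ((C−V)·d_A)·d_A = V + 22.4149·d_A = (37.4519,-33.0373)
T_B = V + ((C−V)·d_B)·d_B = V + 22.4149·d_B = (43.4917,-11.0272)
sweep = 180° − θ = 118.7896°

center=(46.9815,-23.8186) T_A=(37.4519,-33.0373) T_B=(43.4917,-11.0272) sweep=118.7896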